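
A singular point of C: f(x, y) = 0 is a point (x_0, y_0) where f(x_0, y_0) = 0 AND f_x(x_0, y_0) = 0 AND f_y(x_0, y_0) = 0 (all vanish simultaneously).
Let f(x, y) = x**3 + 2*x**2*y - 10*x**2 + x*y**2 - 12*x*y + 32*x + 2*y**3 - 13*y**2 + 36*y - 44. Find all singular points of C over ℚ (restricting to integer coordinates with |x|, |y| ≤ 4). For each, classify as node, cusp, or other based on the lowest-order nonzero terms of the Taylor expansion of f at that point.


Singular points: {(2, 2)}; classification: cusp.

Compute partial derivatives:
  f_x = 3*x**2 + 4*x*y - 20*x + y**2 - 12*y + 32.
  f_y = 2*x**2 + 2*x*y - 12*x + 6*y**2 - 26*y + 36.
Scan x_0 ∈ {−4, ..., 4}. For each x_0, f_y(x_0, y) is a polynomial in y; find its integer roots y ∈ {−4, ..., 4}, then test f_x and f at those candidates.
  x = -4: f_y(-4, y) = 6*y**2 - 34*y + 116; no integer root y with |y| ≤ 4.
  x = -3: f_y(-3, y) = 6*y**2 - 32*y + 90; no integer root y with |y| ≤ 4.
  x = -2: f_y(-2, y) = 6*y**2 - 30*y + 68; no integer root y with |y| ≤ 4.
  x = -1: f_y(-1, y) = 6*y**2 - 28*y + 50; no integer root y with |y| ≤ 4.
  x = 0: f_y(0, y) = 6*y**2 - 26*y + 36; no integer root y with |y| ≤ 4.
  x = 1: f_y(1, y) = 6*y**2 - 24*y + 26; no integer root y with |y| ≤ 4.
  x = 2: f_y(2, y) = 6*y**2 - 22*y + 20; vanishes at y ∈ {2}. (2, 2): f_x = 0, f = 0 — SINGULAR.
  x = 3: f_y(3, y) = 6*y**2 - 20*y + 18; no integer root y with |y| ≤ 4.
  x = 4: f_y(4, y) = 6*y**2 - 18*y + 20; no integer root y with |y| ≤ 4.
Only singular point on the grid: (2, 2).
Classify: substitute x = 2 + u, y = 2 + v and expand: f = u**3 + 2*u**2*v + u*v**2 + 2*v**3 + v**2.
No constant or linear terms (consistent with a singular point). Quadratic part: v**2. Cubic part: u**3 + 2*u**2*v + u*v**2 + 2*v**3.
The quadratic part v**2 is a perfect square, so there is a single (double) tangent line v = 0, i.e. y = 2. Restricting the cubic part to that line (v = 0) leaves u**3 ≠ 0, so f is not divisible by v and the branch is v² ≈ -u**3 to lowest order — this is a cusp.
Classification: cusp.


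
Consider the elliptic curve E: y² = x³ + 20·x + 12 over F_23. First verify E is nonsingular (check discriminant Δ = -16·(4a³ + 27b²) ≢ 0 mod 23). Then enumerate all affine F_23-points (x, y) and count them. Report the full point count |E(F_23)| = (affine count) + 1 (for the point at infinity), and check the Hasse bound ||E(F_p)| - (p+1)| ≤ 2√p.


Affine points = {(0, 9), (0, 14), (4, 8), (4, 15), (6, 7), (6, 16), (7, 9), (7, 14), (9, 1), (9, 22), (10, 4), (10, 19), (12, 5), (12, 18), (13, 10), (13, 13), (14, 0), (16, 9), (16, 14), (19, 11), (19, 12)}; affine count = 21; |E(F_23)| = 22.

Discriminant check: Δ ∝ 4a³ + 27b² = 4·20³ + 27·12² = 4·8000 + 27·144 ≡ 8 (mod 23). Nonzero ⇒ E is nonsingular.
For each x ∈ F_23, compute rhs = x³ + 20·x + 12 mod 23, then count y ∈ F_23 with y² ≡ rhs.
  x = 0: rhs = 12, matching y values: 9, 14 (2 points).
  x = 1: rhs = 10, matching y values: none (0 points).
  x = 2: rhs = 14, matching y values: none (0 points).
  x = 3: rhs = 7, matching y values: none (0 points).
  x = 4: rhs = 18, matching y values: 8, 15 (2 points).
  x = 5: rhs = 7, matching y values: none (0 points).
  x = 6: rhs = 3, matching y values: 7, 16 (2 points).
  x = 7: rhs = 12, matching y values: 9, 14 (2 points).
  x = 8: rhs = 17, matching y values: none (0 points).
  x = 9: rhs = 1, matching y values: 1, 22 (2 points).
  x = 10: rhs = 16, matching y values: 4, 19 (2 points).
  x = 11: rhs = 22, matching y values: none (0 points).
  x = 12: rhs = 2, matching y values: 5, 18 (2 points).
  x = 13: rhs = 8, matching y values: 10, 13 (2 points).
  x = 14: rhs = 0, matching y values: 0 (1 points).
  x = 15: rhs = 7, matching y values: none (0 points).
  x = 16: rhs = 12, matching y values: 9, 14 (2 points).
  x = 17: rhs = 21, matching y values: none (0 points).
  x = 18: rhs = 17, matching y values: none (0 points).
  x = 19: rhs = 6, matching y values: 11, 12 (2 points).
  x = 20: rhs = 17, matching y values: none (0 points).
  x = 21: rhs = 10, matching y values: none (0 points).
  x = 22: rhs = 14, matching y values: none (0 points).
Total affine count: 21.
Full point count |E(F_23)| = 21 + 1 = 22.
Hasse bound: |22 − (23+1)| = |-2| = 2 ≤ 2√23 ≈ 9.5917 ✓.


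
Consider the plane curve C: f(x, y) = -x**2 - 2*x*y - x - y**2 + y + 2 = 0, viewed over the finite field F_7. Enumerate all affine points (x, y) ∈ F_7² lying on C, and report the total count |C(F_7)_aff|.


Affine F_7-points: {(0, 2), (0, 6), (1, 0), (1, 6), (2, 2), (5, 0), (5, 5)}; count = 7.

For each of the 49 pairs (x, y) ∈ F_7², evaluate f(x, y) mod 7. Record the zeros.
  x = 0: [0↦2, 1↦2, 2↦0, 3↦3, 4↦4, 5↦3, 6↦0]  zeros at y ∈ {2, 6}
  x = 1: [0↦0, 1↦5, 2↦1, 3↦2, 4↦1, 5↦5, 6↦0]  zeros at y ∈ {0, 6}
  x = 2: [0↦3, 1↦6, 2↦0, 3↦6, 4↦3, 5↦5, 6↦5]  zeros at y ∈ {2}
  x = 3: [0↦4, 1↦5, 2↦4, 3↦1, 4↦3, 5↦3, 6↦1]  zeros at y ∈ ∅
  x = 4: [0↦3, 1↦2, 2↦6, 3↦1, 4↦1, 5↦6, 6↦2]  zeros at y ∈ ∅
  x = 5: [0↦0, 1↦4, 2↦6, 3↦6, 4↦4, 5↦0, 6↦1]  zeros at y ∈ {0, 5}
  x = 6: [0↦2, 1↦4, 2↦4, 3↦2, 4↦5, 5↦6, 6↦5]  zeros at y ∈ ∅
Collecting zeros: affine points = {(0, 2), (0, 6), (1, 0), (1, 6), (2, 2), (5, 0), (5, 5)}.
Total count |C(F_7)_aff| = 7.


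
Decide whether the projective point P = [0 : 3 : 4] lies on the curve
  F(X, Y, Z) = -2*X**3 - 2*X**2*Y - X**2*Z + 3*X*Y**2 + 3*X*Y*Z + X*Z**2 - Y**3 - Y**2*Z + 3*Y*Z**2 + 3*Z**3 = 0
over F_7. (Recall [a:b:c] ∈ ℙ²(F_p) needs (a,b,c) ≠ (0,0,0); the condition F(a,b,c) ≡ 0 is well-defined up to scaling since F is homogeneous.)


F(0,3,4) ≡ 0 (mod 7); P is on the curve.

Evaluate F(0, 3, 4) term-by-term (mod 7).
  -2*X**3 ↦ -2·0·1·1 = 0
  -2*X**2*Y ↦ -2·0·3·1 = 0
  -X**2*Z ↦ -1·0·1·4 = 0
  3*X*Y**2 ↦ 3·0·9·1 = 0
  3*X*Y*Z ↦ 3·0·3·4 = 0
  X*Z**2 ↦ 1·0·1·16 = 0
  -Y**3 ↦ -1·1·27·1 = -27
  -Y**2*Z ↦ -1·1·9·4 = -36
  3*Y*Z**2 ↦ 3·1·3·16 = 144
  3*Z**3 ↦ 3·1·1·64 = 192
Sum: F(0, 3, 4) = (0) + (0) + (0) + (0) + (0) + (0) + (-27) + (-36) + (144) + (192) = 273.
Reducing mod 7: 273 ≡ 0 (mod 7).
Since F(a, b, c) ≡ 0 (mod 7), P lies on the curve.


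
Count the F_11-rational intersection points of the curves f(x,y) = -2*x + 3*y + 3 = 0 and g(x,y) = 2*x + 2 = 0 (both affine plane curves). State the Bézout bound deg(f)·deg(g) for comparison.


Common zeros: {(10, 2)}; count = 1; Bézout bound = 1.

deg(f) = 1, deg(g) = 1, so Bézout bound = 1.
Scan x ∈ F_11. For each x, list the y ∈ F_11 with f(x, y) ≡ 0 and those with g(x, y) ≡ 0 (mod 11); the common zeros in that column are the intersection.
  x = 0: f ≡ 0 at y ∈ {10}; g ≡ 0 at y ∈ ∅; common: ∅.
  x = 1: f ≡ 0 at y ∈ {7}; g ≡ 0 at y ∈ ∅; common: ∅.
  x = 2: f ≡ 0 at y ∈ {4}; g ≡ 0 at y ∈ ∅; common: ∅.
  x = 3: f ≡ 0 at y ∈ {1}; g ≡ 0 at y ∈ ∅; common: ∅.
  x = 4: f ≡ 0 at y ∈ {9}; g ≡ 0 at y ∈ ∅; common: ∅.
  x = 5: f ≡ 0 at y ∈ {6}; g ≡ 0 at y ∈ ∅; common: ∅.
  x = 6: f ≡ 0 at y ∈ {3}; g ≡ 0 at y ∈ ∅; common: ∅.
  x = 7: f ≡ 0 at y ∈ {0}; g ≡ 0 at y ∈ ∅; common: ∅.
  x = 8: f ≡ 0 at y ∈ {8}; g ≡ 0 at y ∈ ∅; common: ∅.
  x = 9: f ≡ 0 at y ∈ {5}; g ≡ 0 at y ∈ ∅; common: ∅.
  x = 10: f ≡ 0 at y ∈ {2}; g ≡ 0 at y ∈ {0, 1, 2, 3, 4, 5, 6, 7, 8, 9, 10}; common: {2}.
Collecting: common zeros = {(10, 2)}, so the count is 1.
Comparison with the Bézout bound: 1 ≤ 1 = deg(f)·deg(g), as expected for curves with no common component (the bound is attained).


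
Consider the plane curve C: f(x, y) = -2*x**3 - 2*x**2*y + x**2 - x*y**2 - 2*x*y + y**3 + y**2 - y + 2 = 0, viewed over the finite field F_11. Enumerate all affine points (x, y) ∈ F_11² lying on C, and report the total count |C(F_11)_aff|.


Affine F_11-points: {(0, 9), (1, 6), (1, 8), (4, 0), (5, 6), (6, 7), (7, 3), (8, 9), (9, 0)}; count = 9.

For each of the 121 pairs (x, y) ∈ F_11², evaluate f(x, y) mod 11. Record the zeros.
  x = 0: [0↦2, 1↦3, 2↦1, 3↦2, 4↦1, 5↦4, 6↦6, 7↦2, 8↦9, 9↦0, 10↦3]  zeros at y ∈ {9}
  x = 1: [0↦1, 1↦8, 2↦10, 3↦2, 4↦1, 5↦2, 6↦0, 7↦1, 8↦0, 9↦3, 10↦5]  zeros at y ∈ {6, 8}
  x = 2: [0↦1, 1↦10, 2↦1, 3↦2, 4↦8, 5↦3, 6↦4, 7↦6, 8↦4, 9↦4, 10↦1]  zeros at y ∈ ∅
  x = 3: [0↦1, 1↦8, 2↦6, 3↦1, 4↦10, 5↦6, 6↦6, 7↦5, 8↦9, 9↦2, 10↦1]  zeros at y ∈ ∅
  x = 4: [0↦0, 1↦1, 2↦2, 3↦9, 4↦6, 5↦10, 6↦5, 7↦8, 8↦3, 9↦7, 10↦4]  zeros at y ∈ {0}
  x = 5: [0↦8, 1↦10, 2↦10, 3↦3, 4↦6, 5↦3, 6↦0, 7↦3, 8↦7, 9↦7, 10↦9]  zeros at y ∈ {6}
  x = 6: [0↦2, 1↦1, 2↦7, 3↦4, 4↦9, 5↦6, 6↦1, 7↦0, 8↦9, 9↦1, 10↦4]  zeros at y ∈ {7}
  x = 7: [0↦3, 1↦6, 2↦3, 3↦0, 4↦3, 5↦7, 6↦7, 7↦9, 8↦8, 9↦10, 10↦10]  zeros at y ∈ {3}
  x = 8: [0↦10, 1↦2, 2↦8, 3↦1, 4↦9, 5↦5, 6↦6, 7↦7, 8↦3, 9↦0, 10↦4]  zeros at y ∈ {9}
  x = 9: [0↦0, 1↦10, 2↦10, 3↦6, 4↦4, 5↦10, 6↦8, 7↦4, 8↦4, 9↦3, 10↦7]  zeros at y ∈ {0}
  x = 10: [0↦5, 1↦7, 2↦8, 3↦3, 4↦9, 5↦10, 6↦1, 7↦10, 8↦10, 9↦7, 10↦7]  zeros at y ∈ ∅
Collecting zeros: affine points = {(0, 9), (1, 6), (1, 8), (4, 0), (5, 6), (6, 7), (7, 3), (8, 9), (9, 0)}.
Total count |C(F_11)_aff| = 9.


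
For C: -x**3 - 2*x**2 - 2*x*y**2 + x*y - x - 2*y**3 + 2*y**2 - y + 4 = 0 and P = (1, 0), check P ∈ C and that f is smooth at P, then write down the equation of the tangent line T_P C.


Tangent line at P: 8 - 8*x = 0.

Step 1: f(1, 0) = 0, so P lies on C.
Step 2: partial derivatives
  f_x(x, y) = -3*x**2 - 4*x - 2*y**2 + y - 1, f_y(x, y) = -4*x*y + x - 6*y**2 + 4*y - 1.
  f_x(P) = -8, f_y(P) = 0 (gradient nonzero, so P is smooth).
Step 3: tangent line at P: -8·(x − 1) + 0·(y − 0) = 0.
Expanding: 8 - 8*x = 0.


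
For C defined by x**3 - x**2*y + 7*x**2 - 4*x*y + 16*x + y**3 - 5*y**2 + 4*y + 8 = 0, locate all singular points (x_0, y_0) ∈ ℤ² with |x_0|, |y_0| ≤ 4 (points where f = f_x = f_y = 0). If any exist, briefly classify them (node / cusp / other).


Singular points: {(-2, 2)}; classification: node.

Compute partial derivatives:
  f_x = 3*x**2 - 2*x*y + 14*x - 4*y + 16.
  f_y = -x**2 - 4*x + 3*y**2 - 10*y + 4.
Scan x_0 ∈ {−4, ..., 4}. For each x_0, f_y(x_0, y) is a polynomial in y; find its integer roots y ∈ {−4, ..., 4}, then test f_x and f at those candidates.
  x = -4: f_y(-4, y) = 3*y**2 - 10*y + 4; no integer root y with |y| ≤ 4.
  x = -3: f_y(-3, y) = 3*y**2 - 10*y + 7; vanishes at y ∈ {1}. (-3, 1): f_x = 3 ≠ 0.
  x = -2: f_y(-2, y) = 3*y**2 - 10*y + 8; vanishes at y ∈ {2}. (-2, 2): f_x = 0, f = 0 — SINGULAR.
  x = -1: f_y(-1, y) = 3*y**2 - 10*y + 7; vanishes at y ∈ {1}. (-1, 1): f_x = 3 ≠ 0.
  x = 0: f_y(0, y) = 3*y**2 - 10*y + 4; no integer root y with |y| ≤ 4.
  x = 1: f_y(1, y) = 3*y**2 - 10*y - 1; no integer root y with |y| ≤ 4.
  x = 2: f_y(2, y) = 3*y**2 - 10*y - 8; vanishes at y ∈ {4}. (2, 4): f_x = 24 ≠ 0.
  x = 3: f_y(3, y) = 3*y**2 - 10*y - 17; no integer root y with |y| ≤ 4.
  x = 4: f_y(4, y) = 3*y**2 - 10*y - 28; no integer root y with |y| ≤ 4.
Only singular point on the grid: (-2, 2).
Classify: substitute x = -2 + u, y = 2 + v and expand: f = u**3 - u**2*v - u**2 + v**3 + v**2.
No constant or linear terms (consistent with a singular point). Quadratic part: -u**2 + v**2. Cubic part: u**3 - u**2*v + v**3.
The quadratic part v**2 - u**2 = (v − u)(v + u) splits into two distinct linear factors, so there are two distinct tangent lines y − 2 = ±(x − -2) — this is a node (ordinary double point).
Classification: node.


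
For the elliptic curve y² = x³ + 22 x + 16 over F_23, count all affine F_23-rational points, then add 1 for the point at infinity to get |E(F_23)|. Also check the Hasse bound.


Affine points = {(0, 4), (0, 19), (1, 4), (1, 19), (9, 0), (11, 5), (11, 18), (14, 3), (14, 20), (15, 8), (15, 15), (16, 5), (16, 18), (17, 6), (17, 17), (19, 5), (19, 18), (22, 4), (22, 19)}; affine count = 19; |E(F_23)| = 20.

Discriminant check: Δ ∝ 4a³ + 27b² = 4·22³ + 27·16² = 4·10648 + 27·256 ≡ 8 (mod 23). Nonzero ⇒ E is nonsingular.
For each x ∈ F_23, compute rhs = x³ + 22·x + 16 mod 23, then count y ∈ F_23 with y² ≡ rhs.
  x = 0: rhs = 16, matching y values: 4, 19 (2 points).
  x = 1: rhs = 16, matching y values: 4, 19 (2 points).
  x = 2: rhs = 22, matching y values: none (0 points).
  x = 3: rhs = 17, matching y values: none (0 points).
  x = 4: rhs = 7, matching y values: none (0 points).
  x = 5: rhs = 21, matching y values: none (0 points).
  x = 6: rhs = 19, matching y values: none (0 points).
  x = 7: rhs = 7, matching y values: none (0 points).
  x = 8: rhs = 14, matching y values: none (0 points).
  x = 9: rhs = 0, matching y values: 0 (1 points).
  x = 10: rhs = 17, matching y values: none (0 points).
  x = 11: rhs = 2, matching y values: 5, 18 (2 points).
  x = 12: rhs = 7, matching y values: none (0 points).
  x = 13: rhs = 15, matching y values: none (0 points).
  x = 14: rhs = 9, matching y values: 3, 20 (2 points).
  x = 15: rhs = 18, matching y values: 8, 15 (2 points).
  x = 16: rhs = 2, matching y values: 5, 18 (2 points).
  x = 17: rhs = 13, matching y values: 6, 17 (2 points).
  x = 18: rhs = 11, matching y values: none (0 points).
  x = 19: rhs = 2, matching y values: 5, 18 (2 points).
  x = 20: rhs = 15, matching y values: none (0 points).
  x = 21: rhs = 10, matching y values: none (0 points).
  x = 22: rhs = 16, matching y values: 4, 19 (2 points).
Total affine count: 19.
Full point count |E(F_23)| = 19 + 1 = 20.
Hasse bound: |20 − (23+1)| = |-4| = 4 ≤ 2√23 ≈ 9.5917 ✓.


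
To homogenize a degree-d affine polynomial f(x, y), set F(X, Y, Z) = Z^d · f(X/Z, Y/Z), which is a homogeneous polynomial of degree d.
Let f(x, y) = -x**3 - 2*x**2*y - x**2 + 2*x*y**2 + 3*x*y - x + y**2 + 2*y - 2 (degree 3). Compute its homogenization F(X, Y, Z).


F(X, Y, Z) = -X**3 - 2*X**2*Y - X**2*Z + 2*X*Y**2 + 3*X*Y*Z - X*Z**2 + Y**2*Z + 2*Y*Z**2 - 2*Z**3

deg(f) = 3.
Substitute x = X/Z, y = Y/Z into f, then multiply by Z^3.
  monomial -1·x^3·y^0 ↦ -1·X^3·Y^0·Z^0.
  monomial -2·x^2·y^1 ↦ -2·X^2·Y^1·Z^0.
  monomial -1·x^2·y^0 ↦ -1·X^2·Y^0·Z^1.
  monomial 2·x^1·y^2 ↦ 2·X^1·Y^2·Z^0.
  monomial 3·x^1·y^1 ↦ 3·X^1·Y^1·Z^1.
  monomial -1·x^1·y^0 ↦ -1·X^1·Y^0·Z^2.
  monomial 1·x^0·y^2 ↦ 1·X^0·Y^2·Z^1.
  monomial 2·x^0·y^1 ↦ 2·X^0·Y^1·Z^2.
  monomial -2·x^0·y^0 ↦ -2·X^0·Y^0·Z^3.
Collecting: F(X, Y, Z) = -X**3 - 2*X**2*Y - X**2*Z + 2*X*Y**2 + 3*X*Y*Z - X*Z**2 + Y**2*Z + 2*Y*Z**2 - 2*Z**3.


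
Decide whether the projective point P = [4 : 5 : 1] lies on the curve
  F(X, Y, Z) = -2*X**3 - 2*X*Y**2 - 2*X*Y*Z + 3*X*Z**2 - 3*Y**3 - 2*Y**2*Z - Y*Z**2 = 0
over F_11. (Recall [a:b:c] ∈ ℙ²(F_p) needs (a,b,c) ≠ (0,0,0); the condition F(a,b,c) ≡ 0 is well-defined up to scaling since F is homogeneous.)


F(4,5,1) ≡ 6 (mod 11); P is NOT on the curve.

Evaluate F(4, 5, 1) term-by-term (mod 11).
  -2*X**3 ↦ -2·64·1·1 = -128
  -2*X*Y**2 ↦ -2·4·25·1 = -200
  -2*X*Y*Z ↦ -2·4·5·1 = -40
  3*X*Z**2 ↦ 3·4·1·1 = 12
  -3*Y**3 ↦ -3·1·125·1 = -375
  -2*Y**2*Z ↦ -2·1·25·1 = -50
  -Y*Z**2 ↦ -1·1·5·1 = -5
Sum: F(4, 5, 1) = (-128) + (-200) + (-40) + (12) + (-375) + (-50) + (-5) = -786.
Reducing mod 11: -786 ≡ 6 (mod 11).
Since F(a, b, c) ≡ 6 ≠ 0 (mod 11), P does NOT lie on the curve.


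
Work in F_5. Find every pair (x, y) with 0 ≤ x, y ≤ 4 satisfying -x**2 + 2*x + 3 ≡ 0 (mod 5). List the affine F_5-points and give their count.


Affine F_5-points: {(3, 0), (3, 1), (3, 2), (3, 3), (3, 4), (4, 0), (4, 1), (4, 2), (4, 3), (4, 4)}; count = 10.

For each of the 25 pairs (x, y) ∈ F_5², evaluate f(x, y) mod 5. Record the zeros.
  x = 0: [0↦3, 1↦3, 2↦3, 3↦3, 4↦3]  zeros at y ∈ ∅
  x = 1: [0↦4, 1↦4, 2↦4, 3↦4, 4↦4]  zeros at y ∈ ∅
  x = 2: [0↦3, 1↦3, 2↦3, 3↦3, 4↦3]  zeros at y ∈ ∅
  x = 3: [0↦0, 1↦0, 2↦0, 3↦0, 4↦0]  zeros at y ∈ {0, 1, 2, 3, 4}
  x = 4: [0↦0, 1↦0, 2↦0, 3↦0, 4↦0]  zeros at y ∈ {0, 1, 2, 3, 4}
Collecting zeros: affine points = {(3, 0), (3, 1), (3, 2), (3, 3), (3, 4), (4, 0), (4, 1), (4, 2), (4, 3), (4, 4)}.
Total count |C(F_5)_aff| = 10.


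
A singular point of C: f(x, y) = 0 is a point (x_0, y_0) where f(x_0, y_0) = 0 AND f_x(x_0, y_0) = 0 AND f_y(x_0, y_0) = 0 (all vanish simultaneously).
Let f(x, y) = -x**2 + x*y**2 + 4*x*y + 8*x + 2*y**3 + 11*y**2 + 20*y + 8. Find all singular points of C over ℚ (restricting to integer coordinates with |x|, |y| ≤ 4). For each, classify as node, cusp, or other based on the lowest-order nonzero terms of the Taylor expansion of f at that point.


Singular points: {(2, -2)}; classification: node.

Compute partial derivatives:
  f_x = -2*x + y**2 + 4*y + 8.
  f_y = 2*x*y + 4*x + 6*y**2 + 22*y + 20.
Scan x_0 ∈ {−4, ..., 4}. For each x_0, f_y(x_0, y) is a polynomial in y; find its integer roots y ∈ {−4, ..., 4}, then test f_x and f at those candidates.
  x = -4: f_y(-4, y) = 6*y**2 + 14*y + 4; vanishes at y ∈ {-2}. (-4, -2): f_x = 12 ≠ 0.
  x = -3: f_y(-3, y) = 6*y**2 + 16*y + 8; vanishes at y ∈ {-2}. (-3, -2): f_x = 10 ≠ 0.
  x = -2: f_y(-2, y) = 6*y**2 + 18*y + 12; vanishes at y ∈ {-2, -1}. (-2, -2): f_x = 8 ≠ 0; (-2, -1): f_x = 9 ≠ 0.
  x = -1: f_y(-1, y) = 6*y**2 + 20*y + 16; vanishes at y ∈ {-2}. (-1, -2): f_x = 6 ≠ 0.
  x = 0: f_y(0, y) = 6*y**2 + 22*y + 20; vanishes at y ∈ {-2}. (0, -2): f_x = 4 ≠ 0.
  x = 1: f_y(1, y) = 6*y**2 + 24*y + 24; vanishes at y ∈ {-2}. (1, -2): f_x = 2 ≠ 0.
  x = 2: f_y(2, y) = 6*y**2 + 26*y + 28; vanishes at y ∈ {-2}. (2, -2): f_x = 0, f = 0 — SINGULAR.
  x = 3: f_y(3, y) = 6*y**2 + 28*y + 32; vanishes at y ∈ {-2}. (3, -2): f_x = -2 ≠ 0.
  x = 4: f_y(4, y) = 6*y**2 + 30*y + 36; vanishes at y ∈ {-3, -2}. (4, -3): f_x = -3 ≠ 0; (4, -2): f_x = -4 ≠ 0.
Only singular point on the grid: (2, -2).
Classify: substitute x = 2 + u, y = -2 + v and expand: f = -u**2 + u*v**2 + 2*v**3 + v**2.
No constant or linear terms (consistent with a singular point). Quadratic part: -u**2 + v**2. Cubic part: u*v**2 + 2*v**3.
The quadratic part v**2 - u**2 = (v − u)(v + u) splits into two distinct linear factors, so there are two distinct tangent lines y − -2 = ±(x − 2) — this is a node (ordinary double point).
Classification: node.


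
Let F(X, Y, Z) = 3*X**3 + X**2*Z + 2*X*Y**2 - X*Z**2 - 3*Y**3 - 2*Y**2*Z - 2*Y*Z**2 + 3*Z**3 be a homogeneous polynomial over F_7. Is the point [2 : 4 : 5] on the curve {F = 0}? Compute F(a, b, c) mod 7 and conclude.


F(2,4,5) ≡ 0 (mod 7); P is on the curve.

Evaluate F(2, 4, 5) term-by-term (mod 7).
  3*X**3 ↦ 3·8·1·1 = 24
  X**2*Z ↦ 1·4·1·5 = 20
  2*X*Y**2 ↦ 2·2·16·1 = 64
  -X*Z**2 ↦ -1·2·1·25 = -50
  -3*Y**3 ↦ -3·1·64·1 = -192
  -2*Y**2*Z ↦ -2·1·16·5 = -160
  -2*Y*Z**2 ↦ -2·1·4·25 = -200
  3*Z**3 ↦ 3·1·1·125 = 375
Sum: F(2, 4, 5) = (24) + (20) + (64) + (-50) + (-192) + (-160) + (-200) + (375) = -119.
Reducing mod 7: -119 ≡ 0 (mod 7).
Since F(a, b, c) ≡ 0 (mod 7), P lies on the curve.


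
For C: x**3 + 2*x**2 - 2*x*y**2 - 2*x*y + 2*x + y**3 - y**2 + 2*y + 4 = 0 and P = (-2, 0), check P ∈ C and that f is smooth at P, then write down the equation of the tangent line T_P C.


Tangent line at P: 6*x + 6*y + 12 = 0.

Step 1: f(-2, 0) = 0, so P lies on C.
Step 2: partial derivatives
  f_x(x, y) = 3*x**2 + 4*x - 2*y**2 - 2*y + 2, f_y(x, y) = -4*x*y - 2*x + 3*y**2 - 2*y + 2.
  f_x(P) = 6, f_y(P) = 6 (gradient nonzero, so P is smooth).
Step 3: tangent line at P: 6·(x − -2) + 6·(y − 0) = 0.
Expanding: 6*x + 6*y + 12 = 0.


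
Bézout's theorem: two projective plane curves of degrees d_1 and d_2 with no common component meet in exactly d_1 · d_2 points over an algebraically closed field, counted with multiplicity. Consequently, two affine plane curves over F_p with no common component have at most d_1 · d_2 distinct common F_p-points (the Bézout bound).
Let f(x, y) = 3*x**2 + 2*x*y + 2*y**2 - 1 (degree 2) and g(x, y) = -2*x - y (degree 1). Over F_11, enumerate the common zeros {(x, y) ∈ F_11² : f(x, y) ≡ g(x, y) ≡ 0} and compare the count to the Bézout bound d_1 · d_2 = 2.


Common zeros: ∅; count = 0; Bézout bound = 2.

deg(f) = 2, deg(g) = 1, so Bézout bound = 2.
Scan x ∈ F_11. For each x, list the y ∈ F_11 with f(x, y) ≡ 0 and those with g(x, y) ≡ 0 (mod 11); the common zeros in that column are the intersection.
  x = 0: f ≡ 0 at y ∈ ∅; g ≡ 0 at y ∈ {0}; common: ∅.
  x = 1: f ≡ 0 at y ∈ ∅; g ≡ 0 at y ∈ {9}; common: ∅.
  x = 2: f ≡ 0 at y ∈ {0, 9}; g ≡ 0 at y ∈ {7}; common: ∅.
  x = 3: f ≡ 0 at y ∈ {9, 10}; g ≡ 0 at y ∈ {5}; common: ∅.
  x = 4: f ≡ 0 at y ∈ ∅; g ≡ 0 at y ∈ {3}; common: ∅.
  x = 5: f ≡ 0 at y ∈ {7, 10}; g ≡ 0 at y ∈ {1}; common: ∅.
  x = 6: f ≡ 0 at y ∈ {1, 4}; g ≡ 0 at y ∈ {10}; common: ∅.
  x = 7: f ≡ 0 at y ∈ ∅; g ≡ 0 at y ∈ {8}; common: ∅.
  x = 8: f ≡ 0 at y ∈ {1, 2}; g ≡ 0 at y ∈ {6}; common: ∅.
  x = 9: f ≡ 0 at y ∈ {0, 2}; g ≡ 0 at y ∈ {4}; common: ∅.
  x = 10: f ≡ 0 at y ∈ ∅; g ≡ 0 at y ∈ {2}; common: ∅.
Collecting: common zeros = ∅, so the count is 0.
Comparison with the Bézout bound: 0 ≤ 2 = deg(f)·deg(g), as expected for curves with no common component (the affine F_11-count falls short of the bound because intersections may lie at infinity, over extension fields, or carry multiplicity).


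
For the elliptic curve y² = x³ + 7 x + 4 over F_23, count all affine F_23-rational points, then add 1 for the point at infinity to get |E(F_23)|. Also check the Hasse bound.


Affine points = {(0, 2), (0, 21), (1, 9), (1, 14), (2, 7), (2, 16), (3, 11), (3, 12), (4, 2), (4, 21), (5, 7), (5, 16), (6, 3), (6, 20), (10, 4), (10, 19), (11, 3), (11, 20), (16, 7), (16, 16), (19, 2), (19, 21), (20, 5), (20, 18)}; affine count = 24; |E(F_23)| = 25.

Discriminant check: Δ ∝ 4a³ + 27b² = 4·7³ + 27·4² = 4·343 + 27·16 ≡ 10 (mod 23). Nonzero ⇒ E is nonsingular.
For each x ∈ F_23, compute rhs = x³ + 7·x + 4 mod 23, then count y ∈ F_23 with y² ≡ rhs.
  x = 0: rhs = 4, matching y values: 2, 21 (2 points).
  x = 1: rhs = 12, matching y values: 9, 14 (2 points).
  x = 2: rhs = 3, matching y values: 7, 16 (2 points).
  x = 3: rhs = 6, matching y values: 11, 12 (2 points).
  x = 4: rhs = 4, matching y values: 2, 21 (2 points).
  x = 5: rhs = 3, matching y values: 7, 16 (2 points).
  x = 6: rhs = 9, matching y values: 3, 20 (2 points).
  x = 7: rhs = 5, matching y values: none (0 points).
  x = 8: rhs = 20, matching y values: none (0 points).
  x = 9: rhs = 14, matching y values: none (0 points).
  x = 10: rhs = 16, matching y values: 4, 19 (2 points).
  x = 11: rhs = 9, matching y values: 3, 20 (2 points).
  x = 12: rhs = 22, matching y values: none (0 points).
  x = 13: rhs = 15, matching y values: none (0 points).
  x = 14: rhs = 17, matching y values: none (0 points).
  x = 15: rhs = 11, matching y values: none (0 points).
  x = 16: rhs = 3, matching y values: 7, 16 (2 points).
  x = 17: rhs = 22, matching y values: none (0 points).
  x = 18: rhs = 5, matching y values: none (0 points).
  x = 19: rhs = 4, matching y values: 2, 21 (2 points).
  x = 20: rhs = 2, matching y values: 5, 18 (2 points).
  x = 21: rhs = 5, matching y values: none (0 points).
  x = 22: rhs = 19, matching y values: none (0 points).
Total affine count: 24.
Full point count |E(F_23)| = 24 + 1 = 25.
Hasse bound: |25 − (23+1)| = |1| = 1 ≤ 2√23 ≈ 9.5917 ✓.


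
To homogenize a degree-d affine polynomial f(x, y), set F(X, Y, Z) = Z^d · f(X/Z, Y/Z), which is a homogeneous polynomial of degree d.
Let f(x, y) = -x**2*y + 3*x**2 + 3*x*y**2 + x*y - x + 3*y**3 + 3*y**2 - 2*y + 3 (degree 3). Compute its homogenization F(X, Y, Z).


F(X, Y, Z) = -X**2*Y + 3*X**2*Z + 3*X*Y**2 + X*Y*Z - X*Z**2 + 3*Y**3 + 3*Y**2*Z - 2*Y*Z**2 + 3*Z**3

deg(f) = 3.
Substitute x = X/Z, y = Y/Z into f, then multiply by Z^3.
  monomial -1·x^2·y^1 ↦ -1·X^2·Y^1·Z^0.
  monomial 3·x^2·y^0 ↦ 3·X^2·Y^0·Z^1.
  monomial 3·x^1·y^2 ↦ 3·X^1·Y^2·Z^0.
  monomial 1·x^1·y^1 ↦ 1·X^1·Y^1·Z^1.
  monomial -1·x^1·y^0 ↦ -1·X^1·Y^0·Z^2.
  monomial 3·x^0·y^3 ↦ 3·X^0·Y^3·Z^0.
  monomial 3·x^0·y^2 ↦ 3·X^0·Y^2·Z^1.
  monomial -2·x^0·y^1 ↦ -2·X^0·Y^1·Z^2.
  monomial 3·x^0·y^0 ↦ 3·X^0·Y^0·Z^3.
Collecting: F(X, Y, Z) = -X**2*Y + 3*X**2*Z + 3*X*Y**2 + X*Y*Z - X*Z**2 + 3*Y**3 + 3*Y**2*Z - 2*Y*Z**2 + 3*Z**3.


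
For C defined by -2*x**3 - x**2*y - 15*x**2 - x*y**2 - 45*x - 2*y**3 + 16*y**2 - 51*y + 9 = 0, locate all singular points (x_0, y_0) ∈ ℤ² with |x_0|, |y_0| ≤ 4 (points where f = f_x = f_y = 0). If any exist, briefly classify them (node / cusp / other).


Singular points: {(-3, 3)}; classification: cusp.

Compute partial derivatives:
  f_x = -6*x**2 - 2*x*y - 30*x - y**2 - 45.
  f_y = -x**2 - 2*x*y - 6*y**2 + 32*y - 51.
Scan x_0 ∈ {−4, ..., 4}. For each x_0, f_y(x_0, y) is a polynomial in y; find its integer roots y ∈ {−4, ..., 4}, then test f_x and f at those candidates.
  x = -4: f_y(-4, y) = -6*y**2 + 40*y - 67; no integer root y with |y| ≤ 4.
  x = -3: f_y(-3, y) = -6*y**2 + 38*y - 60; vanishes at y ∈ {3}. (-3, 3): f_x = 0, f = 0 — SINGULAR.
  x = -2: f_y(-2, y) = -6*y**2 + 36*y - 55; no integer root y with |y| ≤ 4.
  x = -1: f_y(-1, y) = -6*y**2 + 34*y - 52; no integer root y with |y| ≤ 4.
  x = 0: f_y(0, y) = -6*y**2 + 32*y - 51; no integer root y with |y| ≤ 4.
  x = 1: f_y(1, y) = -6*y**2 + 30*y - 52; no integer root y with |y| ≤ 4.
  x = 2: f_y(2, y) = -6*y**2 + 28*y - 55; no integer root y with |y| ≤ 4.
  x = 3: f_y(3, y) = -6*y**2 + 26*y - 60; no integer root y with |y| ≤ 4.
  x = 4: f_y(4, y) = -6*y**2 + 24*y - 67; no integer root y with |y| ≤ 4.
Only singular point on the grid: (-3, 3).
Classify: substitute x = -3 + u, y = 3 + v and expand: f = -2*u**3 - u**2*v - u*v**2 - 2*v**3 + v**2.
No constant or linear terms (consistent with a singular point). Quadratic part: v**2. Cubic part: -2*u**3 - u**2*v - u*v**2 - 2*v**3.
The quadratic part v**2 is a perfect square, so there is a single (double) tangent line v = 0, i.e. y = 3. Restricting the cubic part to that line (v = 0) leaves -2*u**3 ≠ 0, so f is not divisible by v and the branch is v² ≈ 2*u**3 to lowest order — this is a cusp.
Classification: cusp.


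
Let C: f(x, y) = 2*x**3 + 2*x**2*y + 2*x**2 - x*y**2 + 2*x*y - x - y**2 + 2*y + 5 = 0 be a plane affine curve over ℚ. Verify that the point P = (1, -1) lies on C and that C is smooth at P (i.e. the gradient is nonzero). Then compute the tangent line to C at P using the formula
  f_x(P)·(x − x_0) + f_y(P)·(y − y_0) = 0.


Tangent line at P: 2*x + 10*y + 8 = 0.

Step 1: f(1, -1) = 0, so P lies on C.
Step 2: partial derivatives
  f_x(x, y) = 6*x**2 + 4*x*y + 4*x - y**2 + 2*y - 1, f_y(x, y) = 2*x**2 - 2*x*y + 2*x - 2*y + 2.
  f_x(P) = 2, f_y(P) = 10 (gradient nonzero, so P is smooth).
Step 3: tangent line at P: 2·(x − 1) + 10·(y − -1) = 0.
Expanding: 2*x + 10*y + 8 = 0.


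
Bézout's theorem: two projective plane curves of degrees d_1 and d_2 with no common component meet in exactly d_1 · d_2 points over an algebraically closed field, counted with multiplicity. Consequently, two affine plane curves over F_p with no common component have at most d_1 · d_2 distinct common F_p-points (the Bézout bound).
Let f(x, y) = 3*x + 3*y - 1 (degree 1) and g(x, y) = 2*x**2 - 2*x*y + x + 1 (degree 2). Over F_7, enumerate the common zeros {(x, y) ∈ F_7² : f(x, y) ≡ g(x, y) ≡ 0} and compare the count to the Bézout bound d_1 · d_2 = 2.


Common zeros: {(5, 0), (6, 6)}; count = 2; Bézout bound = 2.

deg(f) = 1, deg(g) = 2, so Bézout bound = 2.
Scan x ∈ F_7. For each x, list the y ∈ F_7 with f(x, y) ≡ 0 and those with g(x, y) ≡ 0 (mod 7); the common zeros in that column are the intersection.
  x = 0: f ≡ 0 at y ∈ {5}; g ≡ 0 at y ∈ ∅; common: ∅.
  x = 1: f ≡ 0 at y ∈ {4}; g ≡ 0 at y ∈ {2}; common: ∅.
  x = 2: f ≡ 0 at y ∈ {3}; g ≡ 0 at y ∈ {1}; common: ∅.
  x = 3: f ≡ 0 at y ∈ {2}; g ≡ 0 at y ∈ {6}; common: ∅.
  x = 4: f ≡ 0 at y ∈ {1}; g ≡ 0 at y ∈ {2}; common: ∅.
  x = 5: f ≡ 0 at y ∈ {0}; g ≡ 0 at y ∈ {0}; common: {0}.
  x = 6: f ≡ 0 at y ∈ {6}; g ≡ 0 at y ∈ {6}; common: {6}.
Collecting: common zeros = {(5, 0), (6, 6)}, so the count is 2.
Comparison with the Bézout bound: 2 ≤ 2 = deg(f)·deg(g), as expected for curves with no common component (the bound is attained).


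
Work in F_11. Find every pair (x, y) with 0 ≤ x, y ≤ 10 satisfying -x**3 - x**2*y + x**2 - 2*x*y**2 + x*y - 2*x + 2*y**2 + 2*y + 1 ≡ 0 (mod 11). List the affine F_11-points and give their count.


Affine F_11-points: {(1, 6), (3, 5), (4, 0), (4, 2), (5, 7), (5, 10), (7, 6), (7, 9), (8, 2), (9, 2), (9, 6)}; count = 11.

For each of the 121 pairs (x, y) ∈ F_11², evaluate f(x, y) mod 11. Record the zeros.
  x = 0: [0↦1, 1↦5, 2↦2, 3↦3, 4↦8, 5↦6, 6↦8, 7↦3, 8↦2, 9↦5, 10↦1]  zeros at y ∈ ∅
  x = 1: [0↦10, 1↦1, 2↦3, 3↦5, 4↦7, 5↦9, 6↦0, 7↦2, 8↦4, 9↦6, 10↦8]  zeros at y ∈ {6}
  x = 2: [0↦4, 1↦2, 2↦7, 3↦8, 4↦5, 5↦9, 6↦9, 7↦5, 8↦8, 9↦7, 10↦2]  zeros at y ∈ ∅
  x = 3: [0↦10, 1↦2, 2↦8, 3↦6, 4↦7, 5↦0, 6↦7, 7↦6, 8↦8, 9↦2, 10↦10]  zeros at y ∈ {5}
  x = 4: [0↦0, 1↦6, 2↦0, 3↦4, 4↦7, 5↦9, 6↦10, 7↦10, 8↦9, 9↦7, 10↦4]  zeros at y ∈ {0, 2}
  x = 5: [0↦1, 1↦8, 2↦10, 3↦7, 4↦10, 5↦8, 6↦1, 7↦0, 8↦5, 9↦5, 10↦0]  zeros at y ∈ {7, 10}
  x = 6: [0↦7, 1↦2, 2↦10, 3↦9, 4↦10, 5↦2, 6↦7, 7↦3, 8↦1, 9↦1, 10↦3]  zeros at y ∈ ∅
  x = 7: [0↦1, 1↦4, 2↦5, 3↦4, 4↦1, 5↦7, 6↦0, 7↦2, 8↦2, 9↦0, 10↦7]  zeros at y ∈ {6, 9}
  x = 8: [0↦10, 1↦8, 2↦0, 3↦8, 4↦10, 5↦6, 6↦7, 7↦2, 8↦2, 9↦7, 10↦6]  zeros at y ∈ {2}
  x = 9: [0↦6, 1↦8, 2↦0, 3↦4, 4↦9, 5↦4, 6↦0, 7↦8, 8↦6, 9↦5, 10↦5]  zeros at y ∈ {2, 6}
  x = 10: [0↦5, 1↦9, 2↦10, 3↦8, 4↦3, 5↦6, 6↦6, 7↦3, 8↦8, 9↦10, 10↦9]  zeros at y ∈ ∅
Collecting zeros: affine points = {(1, 6), (3, 5), (4, 0), (4, 2), (5, 7), (5, 10), (7, 6), (7, 9), (8, 2), (9, 2), (9, 6)}.
Total count |C(F_11)_aff| = 11.


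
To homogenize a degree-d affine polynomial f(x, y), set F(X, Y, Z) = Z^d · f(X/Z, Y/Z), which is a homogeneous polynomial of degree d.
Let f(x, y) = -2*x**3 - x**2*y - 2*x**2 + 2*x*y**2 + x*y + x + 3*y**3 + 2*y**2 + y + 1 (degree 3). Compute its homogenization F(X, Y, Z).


F(X, Y, Z) = -2*X**3 - X**2*Y - 2*X**2*Z + 2*X*Y**2 + X*Y*Z + X*Z**2 + 3*Y**3 + 2*Y**2*Z + Y*Z**2 + Z**3

deg(f) = 3.
Substitute x = X/Z, y = Y/Z into f, then multiply by Z^3.
  monomial -2·x^3·y^0 ↦ -2·X^3·Y^0·Z^0.
  monomial -1·x^2·y^1 ↦ -1·X^2·Y^1·Z^0.
  monomial -2·x^2·y^0 ↦ -2·X^2·Y^0·Z^1.
  monomial 2·x^1·y^2 ↦ 2·X^1·Y^2·Z^0.
  monomial 1·x^1·y^1 ↦ 1·X^1·Y^1·Z^1.
  monomial 1·x^1·y^0 ↦ 1·X^1·Y^0·Z^2.
  monomial 3·x^0·y^3 ↦ 3·X^0·Y^3·Z^0.
  monomial 2·x^0·y^2 ↦ 2·X^0·Y^2·Z^1.
  monomial 1·x^0·y^1 ↦ 1·X^0·Y^1·Z^2.
  monomial 1·x^0·y^0 ↦ 1·X^0·Y^0·Z^3.
Collecting: F(X, Y, Z) = -2*X**3 - X**2*Y - 2*X**2*Z + 2*X*Y**2 + X*Y*Z + X*Z**2 + 3*Y**3 + 2*Y**2*Z + Y*Z**2 + Z**3.


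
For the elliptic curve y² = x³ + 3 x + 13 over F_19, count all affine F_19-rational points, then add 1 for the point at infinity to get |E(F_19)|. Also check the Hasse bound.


Affine points = {(1, 6), (1, 13), (3, 7), (3, 12), (5, 1), (5, 18), (6, 0), (7, 4), (7, 15), (8, 6), (8, 13), (9, 3), (9, 16), (10, 6), (10, 13), (11, 3), (11, 16), (13, 8), (13, 11), (14, 5), (14, 14), (18, 3), (18, 16)}; affine count = 23; |E(F_19)| = 24.

Discriminant check: Δ ∝ 4a³ + 27b² = 4·3³ + 27·13² = 4·27 + 27·169 ≡ 16 (mod 19). Nonzero ⇒ E is nonsingular.
For each x ∈ F_19, compute rhs = x³ + 3·x + 13 mod 19, then count y ∈ F_19 with y² ≡ rhs.
  x = 0: rhs = 13, matching y values: none (0 points).
  x = 1: rhs = 17, matching y values: 6, 13 (2 points).
  x = 2: rhs = 8, matching y values: none (0 points).
  x = 3: rhs = 11, matching y values: 7, 12 (2 points).
  x = 4: rhs = 13, matching y values: none (0 points).
  x = 5: rhs = 1, matching y values: 1, 18 (2 points).
  x = 6: rhs = 0, matching y values: 0 (1 points).
  x = 7: rhs = 16, matching y values: 4, 15 (2 points).
  x = 8: rhs = 17, matching y values: 6, 13 (2 points).
  x = 9: rhs = 9, matching y values: 3, 16 (2 points).
  x = 10: rhs = 17, matching y values: 6, 13 (2 points).
  x = 11: rhs = 9, matching y values: 3, 16 (2 points).
  x = 12: rhs = 10, matching y values: none (0 points).
  x = 13: rhs = 7, matching y values: 8, 11 (2 points).
  x = 14: rhs = 6, matching y values: 5, 14 (2 points).
  x = 15: rhs = 13, matching y values: none (0 points).
  x = 16: rhs = 15, matching y values: none (0 points).
  x = 17: rhs = 18, matching y values: none (0 points).
  x = 18: rhs = 9, matching y values: 3, 16 (2 points).
Total affine count: 23.
Full point count |E(F_19)| = 23 + 1 = 24.
Hasse bound: |24 − (19+1)| = |4| = 4 ≤ 2√19 ≈ 8.7178 ✓.


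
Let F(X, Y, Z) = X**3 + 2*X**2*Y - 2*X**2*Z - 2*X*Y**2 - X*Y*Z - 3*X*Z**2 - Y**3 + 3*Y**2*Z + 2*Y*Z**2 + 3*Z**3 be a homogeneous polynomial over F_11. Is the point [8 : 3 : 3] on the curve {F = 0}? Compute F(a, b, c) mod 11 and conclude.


F(8,3,3) ≡ 5 (mod 11); P is NOT on the curve.

Evaluate F(8, 3, 3) term-by-term (mod 11).
  X**3 ↦ 1·512·1·1 = 512
  2*X**2*Y ↦ 2·64·3·1 = 384
  -2*X**2*Z ↦ -2·64·1·3 = -384
  -2*X*Y**2 ↦ -2·8·9·1 = -144
  -X*Y*Z ↦ -1·8·3·3 = -72
  -3*X*Z**2 ↦ -3·8·1·9 = -216
  -Y**3 ↦ -1·1·27·1 = -27
  3*Y**2*Z ↦ 3·1·9·3 = 81
  2*Y*Z**2 ↦ 2·1·3·9 = 54
  3*Z**3 ↦ 3·1·1·27 = 81
Sum: F(8, 3, 3) = (512) + (384) + (-384) + (-144) + (-72) + (-216) + (-27) + (81) + (54) + (81) = 269.
Reducing mod 11: 269 ≡ 5 (mod 11).
Since F(a, b, c) ≡ 5 ≠ 0 (mod 11), P does NOT lie on the curve.


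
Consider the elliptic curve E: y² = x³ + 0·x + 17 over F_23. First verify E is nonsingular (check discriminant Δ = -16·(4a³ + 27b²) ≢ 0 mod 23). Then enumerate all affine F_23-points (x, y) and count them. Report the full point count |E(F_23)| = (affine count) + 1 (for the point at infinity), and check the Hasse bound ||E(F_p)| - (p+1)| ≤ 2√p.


Affine points = {(1, 8), (1, 15), (2, 5), (2, 18), (4, 9), (4, 14), (5, 2), (5, 21), (6, 7), (6, 16), (8, 0), (13, 11), (13, 12), (14, 1), (14, 22), (17, 10), (17, 13), (20, 6), (20, 17), (21, 3), (21, 20), (22, 4), (22, 19)}; affine count = 23; |E(F_23)| = 24.

Discriminant check: Δ ∝ 4a³ + 27b² = 4·0³ + 27·17² = 4·0 + 27·289 ≡ 6 (mod 23). Nonzero ⇒ E is nonsingular.
For each x ∈ F_23, compute rhs = x³ + 0·x + 17 mod 23, then count y ∈ F_23 with y² ≡ rhs.
  x = 0: rhs = 17, matching y values: none (0 points).
  x = 1: rhs = 18, matching y values: 8, 15 (2 points).
  x = 2: rhs = 2, matching y values: 5, 18 (2 points).
  x = 3: rhs = 21, matching y values: none (0 points).
  x = 4: rhs = 12, matching y values: 9, 14 (2 points).
  x = 5: rhs = 4, matching y values: 2, 21 (2 points).
  x = 6: rhs = 3, matching y values: 7, 16 (2 points).
  x = 7: rhs = 15, matching y values: none (0 points).
  x = 8: rhs = 0, matching y values: 0 (1 points).
  x = 9: rhs = 10, matching y values: none (0 points).
  x = 10: rhs = 5, matching y values: none (0 points).
  x = 11: rhs = 14, matching y values: none (0 points).
  x = 12: rhs = 20, matching y values: none (0 points).
  x = 13: rhs = 6, matching y values: 11, 12 (2 points).
  x = 14: rhs = 1, matching y values: 1, 22 (2 points).
  x = 15: rhs = 11, matching y values: none (0 points).
  x = 16: rhs = 19, matching y values: none (0 points).
  x = 17: rhs = 8, matching y values: 10, 13 (2 points).
  x = 18: rhs = 7, matching y values: none (0 points).
  x = 19: rhs = 22, matching y values: none (0 points).
  x = 20: rhs = 13, matching y values: 6, 17 (2 points).
  x = 21: rhs = 9, matching y values: 3, 20 (2 points).
  x = 22: rhs = 16, matching y values: 4, 19 (2 points).
Total affine count: 23.
Full point count |E(F_23)| = 23 + 1 = 24.
Hasse bound: |24 − (23+1)| = |0| = 0 ≤ 2√23 ≈ 9.5917 ✓.


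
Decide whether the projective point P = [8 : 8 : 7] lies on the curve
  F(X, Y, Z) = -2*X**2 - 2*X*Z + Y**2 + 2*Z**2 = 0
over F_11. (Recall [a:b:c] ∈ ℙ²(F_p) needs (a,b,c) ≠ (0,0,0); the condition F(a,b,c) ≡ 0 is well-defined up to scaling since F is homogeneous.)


F(8,8,7) ≡ 10 (mod 11); P is NOT on the curve.

Evaluate F(8, 8, 7) term-by-term (mod 11).
  -2*X**2 ↦ -2·64·1·1 = -128
  -2*X*Z ↦ -2·8·1·7 = -112
  Y**2 ↦ 1·1·64·1 = 64
  2*Z**2 ↦ 2·1·1·49 = 98
Sum: F(8, 8, 7) = (-128) + (-112) + (64) + (98) = -78.
Reducing mod 11: -78 ≡ 10 (mod 11).
Since F(a, b, c) ≡ 10 ≠ 0 (mod 11), P does NOT lie on the curve.


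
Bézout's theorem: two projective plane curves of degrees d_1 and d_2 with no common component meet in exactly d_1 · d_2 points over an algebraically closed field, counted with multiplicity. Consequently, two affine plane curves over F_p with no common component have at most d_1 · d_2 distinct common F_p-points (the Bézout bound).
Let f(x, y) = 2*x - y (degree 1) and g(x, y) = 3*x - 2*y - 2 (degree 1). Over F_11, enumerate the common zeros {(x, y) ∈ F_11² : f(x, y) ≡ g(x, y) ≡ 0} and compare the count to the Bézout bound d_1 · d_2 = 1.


Common zeros: {(9, 7)}; count = 1; Bézout bound = 1.

deg(f) = 1, deg(g) = 1, so Bézout bound = 1.
Scan x ∈ F_11. For each x, list the y ∈ F_11 with f(x, y) ≡ 0 and those with g(x, y) ≡ 0 (mod 11); the common zeros in that column are the intersection.
  x = 0: f ≡ 0 at y ∈ {0}; g ≡ 0 at y ∈ {10}; common: ∅.
  x = 1: f ≡ 0 at y ∈ {2}; g ≡ 0 at y ∈ {6}; common: ∅.
  x = 2: f ≡ 0 at y ∈ {4}; g ≡ 0 at y ∈ {2}; common: ∅.
  x = 3: f ≡ 0 at y ∈ {6}; g ≡ 0 at y ∈ {9}; common: ∅.
  x = 4: f ≡ 0 at y ∈ {8}; g ≡ 0 at y ∈ {5}; common: ∅.
  x = 5: f ≡ 0 at y ∈ {10}; g ≡ 0 at y ∈ {1}; common: ∅.
  x = 6: f ≡ 0 at y ∈ {1}; g ≡ 0 at y ∈ {8}; common: ∅.
  x = 7: f ≡ 0 at y ∈ {3}; g ≡ 0 at y ∈ {4}; common: ∅.
  x = 8: f ≡ 0 at y ∈ {5}; g ≡ 0 at y ∈ {0}; common: ∅.
  x = 9: f ≡ 0 at y ∈ {7}; g ≡ 0 at y ∈ {7}; common: {7}.
  x = 10: f ≡ 0 at y ∈ {9}; g ≡ 0 at y ∈ {3}; common: ∅.
Collecting: common zeros = {(9, 7)}, so the count is 1.
Comparison with the Bézout bound: 1 ≤ 1 = deg(f)·deg(g), as expected for curves with no common component (the bound is attained).


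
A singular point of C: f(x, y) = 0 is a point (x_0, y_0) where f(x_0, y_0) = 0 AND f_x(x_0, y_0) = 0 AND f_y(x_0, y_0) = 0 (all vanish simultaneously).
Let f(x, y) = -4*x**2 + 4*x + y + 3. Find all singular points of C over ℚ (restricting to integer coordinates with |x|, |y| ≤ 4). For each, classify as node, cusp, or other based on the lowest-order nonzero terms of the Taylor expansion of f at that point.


No singular points in the scanned grid; C is smooth there.

Compute partial derivatives:
  f_x = 4 - 8*x.
  f_y = 1.
f_y = 1 is a nonzero constant, so f_y never vanishes: no point (x, y) can satisfy f = f_x = f_y = 0. In particular no (x, y) ∈ {−4, ..., 4}² is singular; the curve is smooth.


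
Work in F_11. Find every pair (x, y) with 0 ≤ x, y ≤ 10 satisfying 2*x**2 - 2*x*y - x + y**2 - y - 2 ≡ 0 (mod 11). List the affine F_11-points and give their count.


Affine F_11-points: {(0, 2), (0, 10), (2, 1), (2, 4), (5, 1), (5, 10), (6, 6), (6, 7), (7, 7), (7, 8), (8, 2), (8, 4)}; count = 12.

For each of the 121 pairs (x, y) ∈ F_11², evaluate f(x, y) mod 11. Record the zeros.
  x = 0: [0↦9, 1↦9, 2↦0, 3↦4, 4↦10, 5↦7, 6↦6, 7↦7, 8↦10, 9↦4, 10↦0]  zeros at y ∈ {2, 10}
  x = 1: [0↦10, 1↦8, 2↦8, 3↦10, 4↦3, 5↦9, 6↦6, 7↦5, 8↦6, 9↦9, 10↦3]  zeros at y ∈ ∅
  x = 2: [0↦4, 1↦0, 2↦9, 3↦9, 4↦0, 5↦4, 6↦10, 7↦7, 8↦6, 9↦7, 10↦10]  zeros at y ∈ {1, 4}
  x = 3: [0↦2, 1↦7, 2↦3, 3↦1, 4↦1, 5↦3, 6↦7, 7↦2, 8↦10, 9↦9, 10↦10]  zeros at y ∈ ∅
  x = 4: [0↦4, 1↦7, 2↦1, 3↦8, 4↦6, 5↦6, 6↦8, 7↦1, 8↦7, 9↦4, 10↦3]  zeros at y ∈ ∅
  x = 5: [0↦10, 1↦0, 2↦3, 3↦8, 4↦4, 5↦2, 6↦2, 7↦4, 8↦8, 9↦3, 10↦0]  zeros at y ∈ {1, 10}
  x = 6: [0↦9, 1↦8, 2↦9, 3↦1, 4↦6, 5↦2, 6↦0, 7↦0, 8↦2, 9↦6, 10↦1]  zeros at y ∈ {6, 7}
  x = 7: [0↦1, 1↦9, 2↦8, 3↦9, 4↦1, 5↦6, 6↦2, 7↦0, 8↦0, 9↦2, 10↦6]  zeros at y ∈ {7, 8}
  x = 8: [0↦8, 1↦3, 2↦0, 3↦10, 4↦0, 5↦3, 6↦8, 7↦4, 8↦2, 9↦2, 10↦4]  zeros at y ∈ {2, 4}
  x = 9: [0↦8, 1↦1, 2↦7, 3↦4, 4↦3, 5↦4, 6↦7, 7↦1, 8↦8, 9↦6, 10↦6]  zeros at y ∈ ∅
  x = 10: [0↦1, 1↦3, 2↦7, 3↦2, 4↦10, 5↦9, 6↦10, 7↦2, 8↦7, 9↦3, 10↦1]  zeros at y ∈ ∅
Collecting zeros: affine points = {(0, 2), (0, 10), (2, 1), (2, 4), (5, 1), (5, 10), (6, 6), (6, 7), (7, 7), (7, 8), (8, 2), (8, 4)}.
Total count |C(F_11)_aff| = 12.
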